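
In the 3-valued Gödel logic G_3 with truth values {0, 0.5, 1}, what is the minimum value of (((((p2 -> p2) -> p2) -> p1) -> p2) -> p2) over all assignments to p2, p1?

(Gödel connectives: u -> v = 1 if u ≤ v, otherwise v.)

The minimum is attained at p2 = 0.5, p1 = 0:
  (p2 -> p2): 0.5 ≤ 0.5, so result = 1
  ((p2 -> p2) -> p2): 1 > 0.5, so result = 0.5
  (((p2 -> p2) -> p2) -> p1): 0.5 > 0, so result = 0
  ((((p2 -> p2) -> p2) -> p1) -> p2): 0 ≤ 0.5, so result = 1
  (((((p2 -> p2) -> p2) -> p1) -> p2) -> p2): 1 > 0.5, so result = 0.5
Checking all 9 assignments confirms none give a value below 0.50.

0.50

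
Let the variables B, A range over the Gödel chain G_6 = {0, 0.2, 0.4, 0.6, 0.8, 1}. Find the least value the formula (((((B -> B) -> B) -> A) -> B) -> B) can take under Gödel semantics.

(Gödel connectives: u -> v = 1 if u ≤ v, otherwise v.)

The minimum is attained at B = 0.2, A = 0:
  (B -> B): 0.2 ≤ 0.2, so result = 1
  ((B -> B) -> B): 1 > 0.2, so result = 0.2
  (((B -> B) -> B) -> A): 0.2 > 0, so result = 0
  ((((B -> B) -> B) -> A) -> B): 0 ≤ 0.2, so result = 1
  (((((B -> B) -> B) -> A) -> B) -> B): 1 > 0.2, so result = 0.2
Checking all 36 assignments confirms none give a value below 0.20.

0.20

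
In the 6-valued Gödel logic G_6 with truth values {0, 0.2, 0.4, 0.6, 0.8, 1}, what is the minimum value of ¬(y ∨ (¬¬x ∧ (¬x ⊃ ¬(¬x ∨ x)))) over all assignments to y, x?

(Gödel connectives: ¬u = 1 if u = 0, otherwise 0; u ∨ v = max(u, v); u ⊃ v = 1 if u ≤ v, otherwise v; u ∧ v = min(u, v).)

The minimum is attained at y = 0, x = 0.2:
  ¬x: Gödel ¬ of 0.2 = 0 (operand ≠ 0)
  ¬¬x: Gödel ¬ of 0 = 1 (operand is 0)
  ¬x: Gödel ¬ of 0.2 = 0 (operand ≠ 0)
  ¬x: Gödel ¬ of 0.2 = 0 (operand ≠ 0)
  (¬x ∨ x) = max(0, 0.2) = 0.2
  ¬(¬x ∨ x): Gödel ¬ of 0.2 = 0 (operand ≠ 0)
  (¬x ⊃ ¬(¬x ∨ x)): 0 ≤ 0, so result = 1
  (¬¬x ∧ (¬x ⊃ ¬(¬x ∨ x))) = min(1, 1) = 1
  (y ∨ (¬¬x ∧ (¬x ⊃ ¬(¬x ∨ x)))) = max(0, 1) = 1
  ¬(y ∨ (¬¬x ∧ (¬x ⊃ ¬(¬x ∨ x)))): Gödel ¬ of 1 = 0 (operand ≠ 0)
Checking all 36 assignments confirms none give a value below 0.00.

0.00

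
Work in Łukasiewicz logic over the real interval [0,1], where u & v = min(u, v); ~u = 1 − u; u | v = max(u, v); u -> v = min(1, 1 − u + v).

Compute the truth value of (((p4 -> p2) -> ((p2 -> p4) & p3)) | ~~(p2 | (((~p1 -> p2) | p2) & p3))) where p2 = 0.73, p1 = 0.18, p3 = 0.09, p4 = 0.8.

0.73

(p4 -> p2): min(1, 1 − 0.8 + 0.73) = 0.93
(p2 -> p4): min(1, 1 − 0.73 + 0.8) = 1
((p2 -> p4) & p3) = min(1, 0.09) = 0.09
((p4 -> p2) -> ((p2 -> p4) & p3)): min(1, 1 − 0.93 + 0.09) = 0.16
~p1: Łukasiewicz ¬ gives 1 − 0.18 = 0.82
(~p1 -> p2): min(1, 1 − 0.82 + 0.73) = 0.91
((~p1 -> p2) | p2) = max(0.91, 0.73) = 0.91
(((~p1 -> p2) | p2) & p3) = min(0.91, 0.09) = 0.09
(p2 | (((~p1 -> p2) | p2) & p3)) = max(0.73, 0.09) = 0.73
~(p2 | (((~p1 -> p2) | p2) & p3)): Łukasiewicz ¬ gives 1 − 0.73 = 0.27
~~(p2 | (((~p1 -> p2) | p2) & p3)): Łukasiewicz ¬ gives 1 − 0.27 = 0.73
(((p4 -> p2) -> ((p2 -> p4) & p3)) | ~~(p2 | (((~p1 -> p2) | p2) & p3))) = max(0.16, 0.73) = 0.73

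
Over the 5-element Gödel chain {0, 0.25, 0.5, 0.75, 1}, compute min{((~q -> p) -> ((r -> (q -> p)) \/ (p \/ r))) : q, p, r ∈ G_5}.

0.25

The minimum is attained at q = 0.25, p = 0, r = 0.25:
  ~q: Gödel ¬ of 0.25 = 0 (operand ≠ 0)
  (~q -> p): 0 ≤ 0, so result = 1
  (q -> p): 0.25 > 0, so result = 0
  (r -> (q -> p)): 0.25 > 0, so result = 0
  (p \/ r) = max(0, 0.25) = 0.25
  ((r -> (q -> p)) \/ (p \/ r)) = max(0, 0.25) = 0.25
  ((~q -> p) -> ((r -> (q -> p)) \/ (p \/ r))): 1 > 0.25, so result = 0.25
Checking all 125 assignments confirms none give a value below 0.25.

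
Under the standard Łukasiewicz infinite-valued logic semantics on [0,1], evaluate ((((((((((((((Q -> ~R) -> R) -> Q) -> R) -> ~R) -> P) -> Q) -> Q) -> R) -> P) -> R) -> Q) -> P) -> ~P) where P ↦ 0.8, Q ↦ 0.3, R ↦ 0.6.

0.20

~R: Łukasiewicz ¬ gives 1 − 0.6 = 0.4
(Q -> ~R): min(1, 1 − 0.3 + 0.4) = 1
((Q -> ~R) -> R): min(1, 1 − 1 + 0.6) = 0.6
(((Q -> ~R) -> R) -> Q): min(1, 1 − 0.6 + 0.3) = 0.7
((((Q -> ~R) -> R) -> Q) -> R): min(1, 1 − 0.7 + 0.6) = 0.9
~R: Łukasiewicz ¬ gives 1 − 0.6 = 0.4
(((((Q -> ~R) -> R) -> Q) -> R) -> ~R): min(1, 1 − 0.9 + 0.4) = 0.5
((((((Q -> ~R) -> R) -> Q) -> R) -> ~R) -> P): min(1, 1 − 0.5 + 0.8) = 1
(((((((Q -> ~R) -> R) -> Q) -> R) -> ~R) -> P) -> Q): min(1, 1 − 1 + 0.3) = 0.3
((((((((Q -> ~R) -> R) -> Q) -> R) -> ~R) -> P) -> Q) -> Q): min(1, 1 − 0.3 + 0.3) = 1
(((((((((Q -> ~R) -> R) -> Q) -> R) -> ~R) -> P) -> Q) -> Q) -> R): min(1, 1 − 1 + 0.6) = 0.6
((((((((((Q -> ~R) -> R) -> Q) -> R) -> ~R) -> P) -> Q) -> Q) -> R) -> P): min(1, 1 − 0.6 + 0.8) = 1
(((((((((((Q -> ~R) -> R) -> Q) -> R) -> ~R) -> P) -> Q) -> Q) -> R) -> P) -> R): min(1, 1 − 1 + 0.6) = 0.6
((((((((((((Q -> ~R) -> R) -> Q) -> R) -> ~R) -> P) -> Q) -> Q) -> R) -> P) -> R) -> Q): min(1, 1 − 0.6 + 0.3) = 0.7
(((((((((((((Q -> ~R) -> R) -> Q) -> R) -> ~R) -> P) -> Q) -> Q) -> R) -> P) -> R) -> Q) -> P): min(1, 1 − 0.7 + 0.8) = 1
~P: Łukasiewicz ¬ gives 1 − 0.8 = 0.2
((((((((((((((Q -> ~R) -> R) -> Q) -> R) -> ~R) -> P) -> Q) -> Q) -> R) -> P) -> R) -> Q) -> P) -> ~P): min(1, 1 − 1 + 0.2) = 0.2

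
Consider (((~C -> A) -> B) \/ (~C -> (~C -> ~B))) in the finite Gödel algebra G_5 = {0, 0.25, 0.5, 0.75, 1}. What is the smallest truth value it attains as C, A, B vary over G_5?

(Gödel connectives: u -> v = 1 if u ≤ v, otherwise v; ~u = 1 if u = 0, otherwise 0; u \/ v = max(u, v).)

The minimum is attained at C = 0, A = 0.5, B = 0.25:
  ~C: Gödel ¬ of 0 = 1 (operand is 0)
  (~C -> A): 1 > 0.5, so result = 0.5
  ((~C -> A) -> B): 0.5 > 0.25, so result = 0.25
  ~C: Gödel ¬ of 0 = 1 (operand is 0)
  ~C: Gödel ¬ of 0 = 1 (operand is 0)
  ~B: Gödel ¬ of 0.25 = 0 (operand ≠ 0)
  (~C -> ~B): 1 > 0, so result = 0
  (~C -> (~C -> ~B)): 1 > 0, so result = 0
  (((~C -> A) -> B) \/ (~C -> (~C -> ~B))) = max(0.25, 0) = 0.25
Checking all 125 assignments confirms none give a value below 0.25.

0.25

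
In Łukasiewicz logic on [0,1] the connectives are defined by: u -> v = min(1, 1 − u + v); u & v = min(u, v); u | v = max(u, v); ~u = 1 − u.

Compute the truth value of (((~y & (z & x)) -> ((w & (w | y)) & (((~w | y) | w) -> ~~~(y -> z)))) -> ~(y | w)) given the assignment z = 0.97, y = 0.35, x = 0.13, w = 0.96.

0.13

~y: Łukasiewicz ¬ gives 1 − 0.35 = 0.65
(z & x) = min(0.97, 0.13) = 0.13
(~y & (z & x)) = min(0.65, 0.13) = 0.13
(w | y) = max(0.96, 0.35) = 0.96
(w & (w | y)) = min(0.96, 0.96) = 0.96
~w: Łukasiewicz ¬ gives 1 − 0.96 = 0.04
(~w | y) = max(0.04, 0.35) = 0.35
((~w | y) | w) = max(0.35, 0.96) = 0.96
(y -> z): min(1, 1 − 0.35 + 0.97) = 1
~(y -> z): Łukasiewicz ¬ gives 1 − 1 = 0
~~(y -> z): Łukasiewicz ¬ gives 1 − 0 = 1
~~~(y -> z): Łukasiewicz ¬ gives 1 − 1 = 0
(((~w | y) | w) -> ~~~(y -> z)): min(1, 1 − 0.96 + 0) = 0.04
((w & (w | y)) & (((~w | y) | w) -> ~~~(y -> z))) = min(0.96, 0.04) = 0.04
((~y & (z & x)) -> ((w & (w | y)) & (((~w | y) | w) -> ~~~(y -> z)))): min(1, 1 − 0.13 + 0.04) = 0.91
(y | w) = max(0.35, 0.96) = 0.96
~(y | w): Łukasiewicz ¬ gives 1 − 0.96 = 0.04
(((~y & (z & x)) -> ((w & (w | y)) & (((~w | y) | w) -> ~~~(y -> z)))) -> ~(y | w)): min(1, 1 − 0.91 + 0.04) = 0.13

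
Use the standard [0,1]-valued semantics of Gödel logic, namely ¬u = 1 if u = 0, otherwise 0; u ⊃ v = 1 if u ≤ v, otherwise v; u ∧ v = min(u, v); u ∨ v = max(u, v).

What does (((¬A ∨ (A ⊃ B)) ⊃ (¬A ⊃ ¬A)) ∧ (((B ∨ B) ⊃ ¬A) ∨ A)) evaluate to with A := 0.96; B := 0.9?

¬A: Gödel ¬ of 0.96 = 0 (operand ≠ 0)
(A ⊃ B): 0.96 > 0.9, so result = 0.9
(¬A ∨ (A ⊃ B)) = max(0, 0.9) = 0.9
¬A: Gödel ¬ of 0.96 = 0 (operand ≠ 0)
¬A: Gödel ¬ of 0.96 = 0 (operand ≠ 0)
(¬A ⊃ ¬A): 0 ≤ 0, so result = 1
((¬A ∨ (A ⊃ B)) ⊃ (¬A ⊃ ¬A)): 0.9 ≤ 1, so result = 1
(B ∨ B) = max(0.9, 0.9) = 0.9
¬A: Gödel ¬ of 0.96 = 0 (operand ≠ 0)
((B ∨ B) ⊃ ¬A): 0.9 > 0, so result = 0
(((B ∨ B) ⊃ ¬A) ∨ A) = max(0, 0.96) = 0.96
(((¬A ∨ (A ⊃ B)) ⊃ (¬A ⊃ ¬A)) ∧ (((B ∨ B) ⊃ ¬A) ∨ A)) = min(1, 0.96) = 0.96

0.96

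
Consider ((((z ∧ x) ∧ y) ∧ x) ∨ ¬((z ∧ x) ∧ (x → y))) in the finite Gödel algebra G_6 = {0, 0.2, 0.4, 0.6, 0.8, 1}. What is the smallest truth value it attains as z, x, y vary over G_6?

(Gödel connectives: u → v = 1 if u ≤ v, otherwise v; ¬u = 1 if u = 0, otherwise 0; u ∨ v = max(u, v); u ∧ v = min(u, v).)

0.20

The minimum is attained at z = 0.2, x = 0.2, y = 0.2:
  (z ∧ x) = min(0.2, 0.2) = 0.2
  ((z ∧ x) ∧ y) = min(0.2, 0.2) = 0.2
  (((z ∧ x) ∧ y) ∧ x) = min(0.2, 0.2) = 0.2
  (z ∧ x) = min(0.2, 0.2) = 0.2
  (x → y): 0.2 ≤ 0.2, so result = 1
  ((z ∧ x) ∧ (x → y)) = min(0.2, 1) = 0.2
  ¬((z ∧ x) ∧ (x → y)): Gödel ¬ of 0.2 = 0 (operand ≠ 0)
  ((((z ∧ x) ∧ y) ∧ x) ∨ ¬((z ∧ x) ∧ (x → y))) = max(0.2, 0) = 0.2
Checking all 216 assignments confirms none give a value below 0.20.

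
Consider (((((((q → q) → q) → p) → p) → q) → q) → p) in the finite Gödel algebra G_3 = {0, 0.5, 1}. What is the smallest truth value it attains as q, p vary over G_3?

The minimum is attained at q = 0.5, p = 0:
  (q → q): 0.5 ≤ 0.5, so result = 1
  ((q → q) → q): 1 > 0.5, so result = 0.5
  (((q → q) → q) → p): 0.5 > 0, so result = 0
  ((((q → q) → q) → p) → p): 0 ≤ 0, so result = 1
  (((((q → q) → q) → p) → p) → q): 1 > 0.5, so result = 0.5
  ((((((q → q) → q) → p) → p) → q) → q): 0.5 ≤ 0.5, so result = 1
  (((((((q → q) → q) → p) → p) → q) → q) → p): 1 > 0, so result = 0
Checking all 9 assignments confirms none give a value below 0.00.

0.00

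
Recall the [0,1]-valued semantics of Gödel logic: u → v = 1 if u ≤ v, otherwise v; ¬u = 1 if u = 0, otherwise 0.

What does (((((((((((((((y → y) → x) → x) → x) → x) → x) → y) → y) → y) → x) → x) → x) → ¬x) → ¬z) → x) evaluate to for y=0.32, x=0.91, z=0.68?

(y → y): 0.32 ≤ 0.32, so result = 1
((y → y) → x): 1 > 0.91, so result = 0.91
(((y → y) → x) → x): 0.91 ≤ 0.91, so result = 1
((((y → y) → x) → x) → x): 1 > 0.91, so result = 0.91
(((((y → y) → x) → x) → x) → x): 0.91 ≤ 0.91, so result = 1
((((((y → y) → x) → x) → x) → x) → x): 1 > 0.91, so result = 0.91
(((((((y → y) → x) → x) → x) → x) → x) → y): 0.91 > 0.32, so result = 0.32
((((((((y → y) → x) → x) → x) → x) → x) → y) → y): 0.32 ≤ 0.32, so result = 1
(((((((((y → y) → x) → x) → x) → x) → x) → y) → y) → y): 1 > 0.32, so result = 0.32
((((((((((y → y) → x) → x) → x) → x) → x) → y) → y) → y) → x): 0.32 ≤ 0.91, so result = 1
(((((((((((y → y) → x) → x) → x) → x) → x) → y) → y) → y) → x) → x): 1 > 0.91, so result = 0.91
((((((((((((y → y) → x) → x) → x) → x) → x) → y) → y) → y) → x) → x) → x): 0.91 ≤ 0.91, so result = 1
¬x: Gödel ¬ of 0.91 = 0 (operand ≠ 0)
(((((((((((((y → y) → x) → x) → x) → x) → x) → y) → y) → y) → x) → x) → x) → ¬x): 1 > 0, so result = 0
¬z: Gödel ¬ of 0.68 = 0 (operand ≠ 0)
((((((((((((((y → y) → x) → x) → x) → x) → x) → y) → y) → y) → x) → x) → x) → ¬x) → ¬z): 0 ≤ 0, so result = 1
(((((((((((((((y → y) → x) → x) → x) → x) → x) → y) → y) → y) → x) → x) → x) → ¬x) → ¬z) → x): 1 > 0.91, so result = 0.91

0.91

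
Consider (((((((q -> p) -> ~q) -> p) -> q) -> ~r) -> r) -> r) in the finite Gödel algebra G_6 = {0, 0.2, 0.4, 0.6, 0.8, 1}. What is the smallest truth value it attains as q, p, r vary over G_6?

0.20

The minimum is attained at q = 0, p = 0, r = 0.2:
  (q -> p): 0 ≤ 0, so result = 1
  ~q: Gödel ¬ of 0 = 1 (operand is 0)
  ((q -> p) -> ~q): 1 ≤ 1, so result = 1
  (((q -> p) -> ~q) -> p): 1 > 0, so result = 0
  ((((q -> p) -> ~q) -> p) -> q): 0 ≤ 0, so result = 1
  ~r: Gödel ¬ of 0.2 = 0 (operand ≠ 0)
  (((((q -> p) -> ~q) -> p) -> q) -> ~r): 1 > 0, so result = 0
  ((((((q -> p) -> ~q) -> p) -> q) -> ~r) -> r): 0 ≤ 0.2, so result = 1
  (((((((q -> p) -> ~q) -> p) -> q) -> ~r) -> r) -> r): 1 > 0.2, so result = 0.2
Checking all 216 assignments confirms none give a value below 0.20.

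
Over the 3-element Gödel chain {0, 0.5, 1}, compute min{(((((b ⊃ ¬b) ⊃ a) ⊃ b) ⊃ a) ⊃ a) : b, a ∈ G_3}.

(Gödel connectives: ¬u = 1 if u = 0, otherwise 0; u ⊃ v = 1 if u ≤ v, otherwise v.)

The minimum is attained at b = 0, a = 0.5:
  ¬b: Gödel ¬ of 0 = 1 (operand is 0)
  (b ⊃ ¬b): 0 ≤ 1, so result = 1
  ((b ⊃ ¬b) ⊃ a): 1 > 0.5, so result = 0.5
  (((b ⊃ ¬b) ⊃ a) ⊃ b): 0.5 > 0, so result = 0
  ((((b ⊃ ¬b) ⊃ a) ⊃ b) ⊃ a): 0 ≤ 0.5, so result = 1
  (((((b ⊃ ¬b) ⊃ a) ⊃ b) ⊃ a) ⊃ a): 1 > 0.5, so result = 0.5
Checking all 9 assignments confirms none give a value below 0.50.

0.50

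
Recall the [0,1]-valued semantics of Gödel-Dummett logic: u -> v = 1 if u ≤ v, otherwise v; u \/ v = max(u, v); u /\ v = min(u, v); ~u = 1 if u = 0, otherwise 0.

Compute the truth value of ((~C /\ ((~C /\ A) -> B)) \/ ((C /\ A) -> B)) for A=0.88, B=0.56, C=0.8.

0.56

~C: Gödel ¬ of 0.8 = 0 (operand ≠ 0)
~C: Gödel ¬ of 0.8 = 0 (operand ≠ 0)
(~C /\ A) = min(0, 0.88) = 0
((~C /\ A) -> B): 0 ≤ 0.56, so result = 1
(~C /\ ((~C /\ A) -> B)) = min(0, 1) = 0
(C /\ A) = min(0.8, 0.88) = 0.8
((C /\ A) -> B): 0.8 > 0.56, so result = 0.56
((~C /\ ((~C /\ A) -> B)) \/ ((C /\ A) -> B)) = max(0, 0.56) = 0.56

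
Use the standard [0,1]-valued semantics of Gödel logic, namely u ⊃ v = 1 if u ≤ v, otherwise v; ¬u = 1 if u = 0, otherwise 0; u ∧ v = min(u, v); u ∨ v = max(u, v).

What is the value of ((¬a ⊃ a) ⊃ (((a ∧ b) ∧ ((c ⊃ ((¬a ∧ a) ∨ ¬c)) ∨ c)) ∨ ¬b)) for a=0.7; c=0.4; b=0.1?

¬a: Gödel ¬ of 0.7 = 0 (operand ≠ 0)
(¬a ⊃ a): 0 ≤ 0.7, so result = 1
(a ∧ b) = min(0.7, 0.1) = 0.1
¬a: Gödel ¬ of 0.7 = 0 (operand ≠ 0)
(¬a ∧ a) = min(0, 0.7) = 0
¬c: Gödel ¬ of 0.4 = 0 (operand ≠ 0)
((¬a ∧ a) ∨ ¬c) = max(0, 0) = 0
(c ⊃ ((¬a ∧ a) ∨ ¬c)): 0.4 > 0, so result = 0
((c ⊃ ((¬a ∧ a) ∨ ¬c)) ∨ c) = max(0, 0.4) = 0.4
((a ∧ b) ∧ ((c ⊃ ((¬a ∧ a) ∨ ¬c)) ∨ c)) = min(0.1, 0.4) = 0.1
¬b: Gödel ¬ of 0.1 = 0 (operand ≠ 0)
(((a ∧ b) ∧ ((c ⊃ ((¬a ∧ a) ∨ ¬c)) ∨ c)) ∨ ¬b) = max(0.1, 0) = 0.1
((¬a ⊃ a) ⊃ (((a ∧ b) ∧ ((c ⊃ ((¬a ∧ a) ∨ ¬c)) ∨ c)) ∨ ¬b)): 1 > 0.1, so result = 0.1

0.10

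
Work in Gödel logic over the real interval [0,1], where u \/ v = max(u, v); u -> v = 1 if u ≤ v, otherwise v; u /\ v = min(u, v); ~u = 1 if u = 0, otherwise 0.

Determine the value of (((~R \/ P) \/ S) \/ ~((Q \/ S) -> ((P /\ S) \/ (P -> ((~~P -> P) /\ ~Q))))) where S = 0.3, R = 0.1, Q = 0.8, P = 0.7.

0.70

~R: Gödel ¬ of 0.1 = 0 (operand ≠ 0)
(~R \/ P) = max(0, 0.7) = 0.7
((~R \/ P) \/ S) = max(0.7, 0.3) = 0.7
(Q \/ S) = max(0.8, 0.3) = 0.8
(P /\ S) = min(0.7, 0.3) = 0.3
~P: Gödel ¬ of 0.7 = 0 (operand ≠ 0)
~~P: Gödel ¬ of 0 = 1 (operand is 0)
(~~P -> P): 1 > 0.7, so result = 0.7
~Q: Gödel ¬ of 0.8 = 0 (operand ≠ 0)
((~~P -> P) /\ ~Q) = min(0.7, 0) = 0
(P -> ((~~P -> P) /\ ~Q)): 0.7 > 0, so result = 0
((P /\ S) \/ (P -> ((~~P -> P) /\ ~Q))) = max(0.3, 0) = 0.3
((Q \/ S) -> ((P /\ S) \/ (P -> ((~~P -> P) /\ ~Q)))): 0.8 > 0.3, so result = 0.3
~((Q \/ S) -> ((P /\ S) \/ (P -> ((~~P -> P) /\ ~Q)))): Gödel ¬ of 0.3 = 0 (operand ≠ 0)
(((~R \/ P) \/ S) \/ ~((Q \/ S) -> ((P /\ S) \/ (P -> ((~~P -> P) /\ ~Q))))) = max(0.7, 0) = 0.7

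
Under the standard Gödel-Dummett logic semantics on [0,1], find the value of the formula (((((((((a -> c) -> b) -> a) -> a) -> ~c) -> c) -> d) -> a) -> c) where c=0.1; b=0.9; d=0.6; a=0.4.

0.10

(a -> c): 0.4 > 0.1, so result = 0.1
((a -> c) -> b): 0.1 ≤ 0.9, so result = 1
(((a -> c) -> b) -> a): 1 > 0.4, so result = 0.4
((((a -> c) -> b) -> a) -> a): 0.4 ≤ 0.4, so result = 1
~c: Gödel ¬ of 0.1 = 0 (operand ≠ 0)
(((((a -> c) -> b) -> a) -> a) -> ~c): 1 > 0, so result = 0
((((((a -> c) -> b) -> a) -> a) -> ~c) -> c): 0 ≤ 0.1, so result = 1
(((((((a -> c) -> b) -> a) -> a) -> ~c) -> c) -> d): 1 > 0.6, so result = 0.6
((((((((a -> c) -> b) -> a) -> a) -> ~c) -> c) -> d) -> a): 0.6 > 0.4, so result = 0.4
(((((((((a -> c) -> b) -> a) -> a) -> ~c) -> c) -> d) -> a) -> c): 0.4 > 0.1, so result = 0.1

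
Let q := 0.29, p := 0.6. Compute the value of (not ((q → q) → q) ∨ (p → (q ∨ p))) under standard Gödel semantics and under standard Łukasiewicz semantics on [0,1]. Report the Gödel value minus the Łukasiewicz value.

0.00

Gödel evaluation:
  (q → q): 0.29 ≤ 0.29, so result = 1
  ((q → q) → q): 1 > 0.29, so result = 0.29
  not ((q → q) → q): Gödel ¬ of 0.29 = 0 (operand ≠ 0)
  (q ∨ p) = max(0.29, 0.6) = 0.6
  (p → (q ∨ p)): 0.6 ≤ 0.6, so result = 1
  (not ((q → q) → q) ∨ (p → (q ∨ p))) = max(0, 1) = 1
  Gödel value = 1
Łukasiewicz evaluation:
  (q → q): min(1, 1 − 0.29 + 0.29) = 1
  ((q → q) → q): min(1, 1 − 1 + 0.29) = 0.29
  not ((q → q) → q): Łukasiewicz ¬ gives 1 − 0.29 = 0.71
  (q ∨ p) = max(0.29, 0.6) = 0.6
  (p → (q ∨ p)): min(1, 1 − 0.6 + 0.6) = 1
  (not ((q → q) → q) ∨ (p → (q ∨ p))) = max(0.71, 1) = 1
  Łukasiewicz value = 1
Difference: 1 − 1 = 0.00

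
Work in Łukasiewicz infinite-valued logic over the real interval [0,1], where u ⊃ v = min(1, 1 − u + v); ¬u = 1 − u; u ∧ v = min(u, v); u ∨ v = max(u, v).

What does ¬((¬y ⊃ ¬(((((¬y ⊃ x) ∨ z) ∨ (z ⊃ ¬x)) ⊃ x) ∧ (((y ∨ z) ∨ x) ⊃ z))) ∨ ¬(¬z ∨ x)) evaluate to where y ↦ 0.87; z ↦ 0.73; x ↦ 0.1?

0.00

¬y: Łukasiewicz ¬ gives 1 − 0.87 = 0.13
¬y: Łukasiewicz ¬ gives 1 − 0.87 = 0.13
(¬y ⊃ x): min(1, 1 − 0.13 + 0.1) = 0.97
((¬y ⊃ x) ∨ z) = max(0.97, 0.73) = 0.97
¬x: Łukasiewicz ¬ gives 1 − 0.1 = 0.9
(z ⊃ ¬x): min(1, 1 − 0.73 + 0.9) = 1
(((¬y ⊃ x) ∨ z) ∨ (z ⊃ ¬x)) = max(0.97, 1) = 1
((((¬y ⊃ x) ∨ z) ∨ (z ⊃ ¬x)) ⊃ x): min(1, 1 − 1 + 0.1) = 0.1
(y ∨ z) = max(0.87, 0.73) = 0.87
((y ∨ z) ∨ x) = max(0.87, 0.1) = 0.87
(((y ∨ z) ∨ x) ⊃ z): min(1, 1 − 0.87 + 0.73) = 0.86
(((((¬y ⊃ x) ∨ z) ∨ (z ⊃ ¬x)) ⊃ x) ∧ (((y ∨ z) ∨ x) ⊃ z)) = min(0.1, 0.86) = 0.1
¬(((((¬y ⊃ x) ∨ z) ∨ (z ⊃ ¬x)) ⊃ x) ∧ (((y ∨ z) ∨ x) ⊃ z)): Łukasiewicz ¬ gives 1 − 0.1 = 0.9
(¬y ⊃ ¬(((((¬y ⊃ x) ∨ z) ∨ (z ⊃ ¬x)) ⊃ x) ∧ (((y ∨ z) ∨ x) ⊃ z))): min(1, 1 − 0.13 + 0.9) = 1
¬z: Łukasiewicz ¬ gives 1 − 0.73 = 0.27
(¬z ∨ x) = max(0.27, 0.1) = 0.27
¬(¬z ∨ x): Łukasiewicz ¬ gives 1 − 0.27 = 0.73
((¬y ⊃ ¬(((((¬y ⊃ x) ∨ z) ∨ (z ⊃ ¬x)) ⊃ x) ∧ (((y ∨ z) ∨ x) ⊃ z))) ∨ ¬(¬z ∨ x)) = max(1, 0.73) = 1
¬((¬y ⊃ ¬(((((¬y ⊃ x) ∨ z) ∨ (z ⊃ ¬x)) ⊃ x) ∧ (((y ∨ z) ∨ x) ⊃ z))) ∨ ¬(¬z ∨ x)): Łukasiewicz ¬ gives 1 − 1 = 0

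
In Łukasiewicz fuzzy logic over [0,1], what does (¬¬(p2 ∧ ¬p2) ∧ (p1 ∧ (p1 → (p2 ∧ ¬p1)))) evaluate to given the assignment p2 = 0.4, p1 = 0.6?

0.40

¬p2: Łukasiewicz ¬ gives 1 − 0.4 = 0.6
(p2 ∧ ¬p2) = min(0.4, 0.6) = 0.4
¬(p2 ∧ ¬p2): Łukasiewicz ¬ gives 1 − 0.4 = 0.6
¬¬(p2 ∧ ¬p2): Łukasiewicz ¬ gives 1 − 0.6 = 0.4
¬p1: Łukasiewicz ¬ gives 1 − 0.6 = 0.4
(p2 ∧ ¬p1) = min(0.4, 0.4) = 0.4
(p1 → (p2 ∧ ¬p1)): min(1, 1 − 0.6 + 0.4) = 0.8
(p1 ∧ (p1 → (p2 ∧ ¬p1))) = min(0.6, 0.8) = 0.6
(¬¬(p2 ∧ ¬p2) ∧ (p1 ∧ (p1 → (p2 ∧ ¬p1)))) = min(0.4, 0.6) = 0.4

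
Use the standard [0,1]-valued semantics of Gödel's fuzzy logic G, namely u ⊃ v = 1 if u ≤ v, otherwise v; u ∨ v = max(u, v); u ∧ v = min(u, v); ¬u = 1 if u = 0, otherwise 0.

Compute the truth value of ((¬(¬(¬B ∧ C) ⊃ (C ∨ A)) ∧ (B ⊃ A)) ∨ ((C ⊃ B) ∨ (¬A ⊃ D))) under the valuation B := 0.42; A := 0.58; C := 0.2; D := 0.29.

¬B: Gödel ¬ of 0.42 = 0 (operand ≠ 0)
(¬B ∧ C) = min(0, 0.2) = 0
¬(¬B ∧ C): Gödel ¬ of 0 = 1 (operand is 0)
(C ∨ A) = max(0.2, 0.58) = 0.58
(¬(¬B ∧ C) ⊃ (C ∨ A)): 1 > 0.58, so result = 0.58
¬(¬(¬B ∧ C) ⊃ (C ∨ A)): Gödel ¬ of 0.58 = 0 (operand ≠ 0)
(B ⊃ A): 0.42 ≤ 0.58, so result = 1
(¬(¬(¬B ∧ C) ⊃ (C ∨ A)) ∧ (B ⊃ A)) = min(0, 1) = 0
(C ⊃ B): 0.2 ≤ 0.42, so result = 1
¬A: Gödel ¬ of 0.58 = 0 (operand ≠ 0)
(¬A ⊃ D): 0 ≤ 0.29, so result = 1
((C ⊃ B) ∨ (¬A ⊃ D)) = max(1, 1) = 1
((¬(¬(¬B ∧ C) ⊃ (C ∨ A)) ∧ (B ⊃ A)) ∨ ((C ⊃ B) ∨ (¬A ⊃ D))) = max(0, 1) = 1

1.00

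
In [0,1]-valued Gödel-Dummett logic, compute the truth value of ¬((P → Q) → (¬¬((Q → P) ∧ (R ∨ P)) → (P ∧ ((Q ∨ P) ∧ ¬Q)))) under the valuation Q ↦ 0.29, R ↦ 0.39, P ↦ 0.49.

(P → Q): 0.49 > 0.29, so result = 0.29
(Q → P): 0.29 ≤ 0.49, so result = 1
(R ∨ P) = max(0.39, 0.49) = 0.49
((Q → P) ∧ (R ∨ P)) = min(1, 0.49) = 0.49
¬((Q → P) ∧ (R ∨ P)): Gödel ¬ of 0.49 = 0 (operand ≠ 0)
¬¬((Q → P) ∧ (R ∨ P)): Gödel ¬ of 0 = 1 (operand is 0)
(Q ∨ P) = max(0.29, 0.49) = 0.49
¬Q: Gödel ¬ of 0.29 = 0 (operand ≠ 0)
((Q ∨ P) ∧ ¬Q) = min(0.49, 0) = 0
(P ∧ ((Q ∨ P) ∧ ¬Q)) = min(0.49, 0) = 0
(¬¬((Q → P) ∧ (R ∨ P)) → (P ∧ ((Q ∨ P) ∧ ¬Q))): 1 > 0, so result = 0
((P → Q) → (¬¬((Q → P) ∧ (R ∨ P)) → (P ∧ ((Q ∨ P) ∧ ¬Q)))): 0.29 > 0, so result = 0
¬((P → Q) → (¬¬((Q → P) ∧ (R ∨ P)) → (P ∧ ((Q ∨ P) ∧ ¬Q)))): Gödel ¬ of 0 = 1 (operand is 0)

1.00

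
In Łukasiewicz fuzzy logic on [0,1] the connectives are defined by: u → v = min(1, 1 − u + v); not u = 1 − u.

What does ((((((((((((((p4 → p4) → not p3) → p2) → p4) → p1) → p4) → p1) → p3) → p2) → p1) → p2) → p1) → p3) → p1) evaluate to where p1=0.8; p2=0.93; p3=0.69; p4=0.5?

(p4 → p4): min(1, 1 − 0.5 + 0.5) = 1
not p3: Łukasiewicz ¬ gives 1 − 0.69 = 0.31
((p4 → p4) → not p3): min(1, 1 − 1 + 0.31) = 0.31
(((p4 → p4) → not p3) → p2): min(1, 1 − 0.31 + 0.93) = 1
((((p4 → p4) → not p3) → p2) → p4): min(1, 1 − 1 + 0.5) = 0.5
(((((p4 → p4) → not p3) → p2) → p4) → p1): min(1, 1 − 0.5 + 0.8) = 1
((((((p4 → p4) → not p3) → p2) → p4) → p1) → p4): min(1, 1 − 1 + 0.5) = 0.5
(((((((p4 → p4) → not p3) → p2) → p4) → p1) → p4) → p1): min(1, 1 − 0.5 + 0.8) = 1
((((((((p4 → p4) → not p3) → p2) → p4) → p1) → p4) → p1) → p3): min(1, 1 − 1 + 0.69) = 0.69
(((((((((p4 → p4) → not p3) → p2) → p4) → p1) → p4) → p1) → p3) → p2): min(1, 1 − 0.69 + 0.93) = 1
((((((((((p4 → p4) → not p3) → p2) → p4) → p1) → p4) → p1) → p3) → p2) → p1): min(1, 1 − 1 + 0.8) = 0.8
(((((((((((p4 → p4) → not p3) → p2) → p4) → p1) → p4) → p1) → p3) → p2) → p1) → p2): min(1, 1 − 0.8 + 0.93) = 1
((((((((((((p4 → p4) → not p3) → p2) → p4) → p1) → p4) → p1) → p3) → p2) → p1) → p2) → p1): min(1, 1 − 1 + 0.8) = 0.8
(((((((((((((p4 → p4) → not p3) → p2) → p4) → p1) → p4) → p1) → p3) → p2) → p1) → p2) → p1) → p3): min(1, 1 − 0.8 + 0.69) = 0.89
((((((((((((((p4 → p4) → not p3) → p2) → p4) → p1) → p4) → p1) → p3) → p2) → p1) → p2) → p1) → p3) → p1): min(1, 1 − 0.89 + 0.8) = 0.91

0.91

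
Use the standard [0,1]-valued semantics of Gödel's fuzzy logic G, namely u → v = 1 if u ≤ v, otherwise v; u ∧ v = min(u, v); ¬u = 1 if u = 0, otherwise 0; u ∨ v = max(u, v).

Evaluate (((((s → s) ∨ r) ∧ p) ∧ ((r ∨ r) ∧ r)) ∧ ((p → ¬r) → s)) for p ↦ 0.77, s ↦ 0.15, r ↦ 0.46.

(s → s): 0.15 ≤ 0.15, so result = 1
((s → s) ∨ r) = max(1, 0.46) = 1
(((s → s) ∨ r) ∧ p) = min(1, 0.77) = 0.77
(r ∨ r) = max(0.46, 0.46) = 0.46
((r ∨ r) ∧ r) = min(0.46, 0.46) = 0.46
((((s → s) ∨ r) ∧ p) ∧ ((r ∨ r) ∧ r)) = min(0.77, 0.46) = 0.46
¬r: Gödel ¬ of 0.46 = 0 (operand ≠ 0)
(p → ¬r): 0.77 > 0, so result = 0
((p → ¬r) → s): 0 ≤ 0.15, so result = 1
(((((s → s) ∨ r) ∧ p) ∧ ((r ∨ r) ∧ r)) ∧ ((p → ¬r) → s)) = min(0.46, 1) = 0.46

0.46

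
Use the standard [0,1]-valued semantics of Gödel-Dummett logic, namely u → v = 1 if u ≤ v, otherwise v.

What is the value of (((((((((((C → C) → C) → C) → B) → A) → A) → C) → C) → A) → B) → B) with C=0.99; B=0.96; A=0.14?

(C → C): 0.99 ≤ 0.99, so result = 1
((C → C) → C): 1 > 0.99, so result = 0.99
(((C → C) → C) → C): 0.99 ≤ 0.99, so result = 1
((((C → C) → C) → C) → B): 1 > 0.96, so result = 0.96
(((((C → C) → C) → C) → B) → A): 0.96 > 0.14, so result = 0.14
((((((C → C) → C) → C) → B) → A) → A): 0.14 ≤ 0.14, so result = 1
(((((((C → C) → C) → C) → B) → A) → A) → C): 1 > 0.99, so result = 0.99
((((((((C → C) → C) → C) → B) → A) → A) → C) → C): 0.99 ≤ 0.99, so result = 1
(((((((((C → C) → C) → C) → B) → A) → A) → C) → C) → A): 1 > 0.14, so result = 0.14
((((((((((C → C) → C) → C) → B) → A) → A) → C) → C) → A) → B): 0.14 ≤ 0.96, so result = 1
(((((((((((C → C) → C) → C) → B) → A) → A) → C) → C) → A) → B) → B): 1 > 0.96, so result = 0.96

0.96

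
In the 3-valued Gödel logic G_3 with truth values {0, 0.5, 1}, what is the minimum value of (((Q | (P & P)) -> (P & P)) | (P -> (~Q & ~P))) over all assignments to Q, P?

The minimum is attained at Q = 1, P = 0.5:
  (P & P) = min(0.5, 0.5) = 0.5
  (Q | (P & P)) = max(1, 0.5) = 1
  (P & P) = min(0.5, 0.5) = 0.5
  ((Q | (P & P)) -> (P & P)): 1 > 0.5, so result = 0.5
  ~Q: Gödel ¬ of 1 = 0 (operand ≠ 0)
  ~P: Gödel ¬ of 0.5 = 0 (operand ≠ 0)
  (~Q & ~P) = min(0, 0) = 0
  (P -> (~Q & ~P)): 0.5 > 0, so result = 0
  (((Q | (P & P)) -> (P & P)) | (P -> (~Q & ~P))) = max(0.5, 0) = 0.5
Checking all 9 assignments confirms none give a value below 0.50.

0.50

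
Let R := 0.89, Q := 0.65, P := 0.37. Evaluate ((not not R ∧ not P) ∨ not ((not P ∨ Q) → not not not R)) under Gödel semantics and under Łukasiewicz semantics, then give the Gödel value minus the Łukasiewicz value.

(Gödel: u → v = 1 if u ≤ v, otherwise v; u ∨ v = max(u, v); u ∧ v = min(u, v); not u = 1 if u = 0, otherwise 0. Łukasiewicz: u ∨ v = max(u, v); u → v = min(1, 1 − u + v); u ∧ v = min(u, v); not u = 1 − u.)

Gödel evaluation:
  not R: Gödel ¬ of 0.89 = 0 (operand ≠ 0)
  not not R: Gödel ¬ of 0 = 1 (operand is 0)
  not P: Gödel ¬ of 0.37 = 0 (operand ≠ 0)
  (not not R ∧ not P) = min(1, 0) = 0
  not P: Gödel ¬ of 0.37 = 0 (operand ≠ 0)
  (not P ∨ Q) = max(0, 0.65) = 0.65
  not R: Gödel ¬ of 0.89 = 0 (operand ≠ 0)
  not not R: Gödel ¬ of 0 = 1 (operand is 0)
  not not not R: Gödel ¬ of 1 = 0 (operand ≠ 0)
  ((not P ∨ Q) → not not not R): 0.65 > 0, so result = 0
  not ((not P ∨ Q) → not not not R): Gödel ¬ of 0 = 1 (operand is 0)
  ((not not R ∧ not P) ∨ not ((not P ∨ Q) → not not not R)) = max(0, 1) = 1
  Gödel value = 1
Łukasiewicz evaluation:
  not R: Łukasiewicz ¬ gives 1 − 0.89 = 0.11
  not not R: Łukasiewicz ¬ gives 1 − 0.11 = 0.89
  not P: Łukasiewicz ¬ gives 1 − 0.37 = 0.63
  (not not R ∧ not P) = min(0.89, 0.63) = 0.63
  not P: Łukasiewicz ¬ gives 1 − 0.37 = 0.63
  (not P ∨ Q) = max(0.63, 0.65) = 0.65
  not R: Łukasiewicz ¬ gives 1 − 0.89 = 0.11
  not not R: Łukasiewicz ¬ gives 1 − 0.11 = 0.89
  not not not R: Łukasiewicz ¬ gives 1 − 0.89 = 0.11
  ((not P ∨ Q) → not not not R): min(1, 1 − 0.65 + 0.11) = 0.46
  not ((not P ∨ Q) → not not not R): Łukasiewicz ¬ gives 1 − 0.46 = 0.54
  ((not not R ∧ not P) ∨ not ((not P ∨ Q) → not not not R)) = max(0.63, 0.54) = 0.63
  Łukasiewicz value = 0.63
Difference: 1 − 0.63 = 0.37

0.37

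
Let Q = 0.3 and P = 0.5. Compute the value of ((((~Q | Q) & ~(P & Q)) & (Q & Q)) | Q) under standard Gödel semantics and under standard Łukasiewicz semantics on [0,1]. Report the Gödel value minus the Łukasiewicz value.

0.00

Gödel evaluation:
  ~Q: Gödel ¬ of 0.3 = 0 (operand ≠ 0)
  (~Q | Q) = max(0, 0.3) = 0.3
  (P & Q) = min(0.5, 0.3) = 0.3
  ~(P & Q): Gödel ¬ of 0.3 = 0 (operand ≠ 0)
  ((~Q | Q) & ~(P & Q)) = min(0.3, 0) = 0
  (Q & Q) = min(0.3, 0.3) = 0.3
  (((~Q | Q) & ~(P & Q)) & (Q & Q)) = min(0, 0.3) = 0
  ((((~Q | Q) & ~(P & Q)) & (Q & Q)) | Q) = max(0, 0.3) = 0.3
  Gödel value = 0.3
Łukasiewicz evaluation:
  ~Q: Łukasiewicz ¬ gives 1 − 0.3 = 0.7
  (~Q | Q) = max(0.7, 0.3) = 0.7
  (P & Q) = min(0.5, 0.3) = 0.3
  ~(P & Q): Łukasiewicz ¬ gives 1 − 0.3 = 0.7
  ((~Q | Q) & ~(P & Q)) = min(0.7, 0.7) = 0.7
  (Q & Q) = min(0.3, 0.3) = 0.3
  (((~Q | Q) & ~(P & Q)) & (Q & Q)) = min(0.7, 0.3) = 0.3
  ((((~Q | Q) & ~(P & Q)) & (Q & Q)) | Q) = max(0.3, 0.3) = 0.3
  Łukasiewicz value = 0.3
Difference: 0.3 − 0.3 = 0.00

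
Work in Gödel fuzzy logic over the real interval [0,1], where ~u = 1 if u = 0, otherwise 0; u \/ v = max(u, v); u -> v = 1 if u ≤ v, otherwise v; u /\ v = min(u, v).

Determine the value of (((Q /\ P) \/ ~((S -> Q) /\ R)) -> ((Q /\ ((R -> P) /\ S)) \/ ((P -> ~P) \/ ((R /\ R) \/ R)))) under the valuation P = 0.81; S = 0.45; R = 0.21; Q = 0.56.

(Q /\ P) = min(0.56, 0.81) = 0.56
(S -> Q): 0.45 ≤ 0.56, so result = 1
((S -> Q) /\ R) = min(1, 0.21) = 0.21
~((S -> Q) /\ R): Gödel ¬ of 0.21 = 0 (operand ≠ 0)
((Q /\ P) \/ ~((S -> Q) /\ R)) = max(0.56, 0) = 0.56
(R -> P): 0.21 ≤ 0.81, so result = 1
((R -> P) /\ S) = min(1, 0.45) = 0.45
(Q /\ ((R -> P) /\ S)) = min(0.56, 0.45) = 0.45
~P: Gödel ¬ of 0.81 = 0 (operand ≠ 0)
(P -> ~P): 0.81 > 0, so result = 0
(R /\ R) = min(0.21, 0.21) = 0.21
((R /\ R) \/ R) = max(0.21, 0.21) = 0.21
((P -> ~P) \/ ((R /\ R) \/ R)) = max(0, 0.21) = 0.21
((Q /\ ((R -> P) /\ S)) \/ ((P -> ~P) \/ ((R /\ R) \/ R))) = max(0.45, 0.21) = 0.45
(((Q /\ P) \/ ~((S -> Q) /\ R)) -> ((Q /\ ((R -> P) /\ S)) \/ ((P -> ~P) \/ ((R /\ R) \/ R)))): 0.56 > 0.45, so result = 0.45

0.45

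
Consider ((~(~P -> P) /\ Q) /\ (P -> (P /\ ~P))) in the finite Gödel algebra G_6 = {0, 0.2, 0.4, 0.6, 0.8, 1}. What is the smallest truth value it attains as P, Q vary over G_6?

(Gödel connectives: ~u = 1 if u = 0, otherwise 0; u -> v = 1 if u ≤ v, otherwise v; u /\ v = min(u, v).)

The minimum is attained at P = 0, Q = 0:
  ~P: Gödel ¬ of 0 = 1 (operand is 0)
  (~P -> P): 1 > 0, so result = 0
  ~(~P -> P): Gödel ¬ of 0 = 1 (operand is 0)
  (~(~P -> P) /\ Q) = min(1, 0) = 0
  ~P: Gödel ¬ of 0 = 1 (operand is 0)
  (P /\ ~P) = min(0, 1) = 0
  (P -> (P /\ ~P)): 0 ≤ 0, so result = 1
  ((~(~P -> P) /\ Q) /\ (P -> (P /\ ~P))) = min(0, 1) = 0
Checking all 36 assignments confirms none give a value below 0.00.

0.00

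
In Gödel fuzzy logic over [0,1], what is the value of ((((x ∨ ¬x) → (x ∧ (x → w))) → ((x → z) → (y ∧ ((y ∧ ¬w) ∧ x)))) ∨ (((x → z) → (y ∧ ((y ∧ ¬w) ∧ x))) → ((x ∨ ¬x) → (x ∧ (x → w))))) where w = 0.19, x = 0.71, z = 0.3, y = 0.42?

¬x: Gödel ¬ of 0.71 = 0 (operand ≠ 0)
(x ∨ ¬x) = max(0.71, 0) = 0.71
(x → w): 0.71 > 0.19, so result = 0.19
(x ∧ (x → w)) = min(0.71, 0.19) = 0.19
((x ∨ ¬x) → (x ∧ (x → w))): 0.71 > 0.19, so result = 0.19
(x → z): 0.71 > 0.3, so result = 0.3
¬w: Gödel ¬ of 0.19 = 0 (operand ≠ 0)
(y ∧ ¬w) = min(0.42, 0) = 0
((y ∧ ¬w) ∧ x) = min(0, 0.71) = 0
(y ∧ ((y ∧ ¬w) ∧ x)) = min(0.42, 0) = 0
((x → z) → (y ∧ ((y ∧ ¬w) ∧ x))): 0.3 > 0, so result = 0
(((x ∨ ¬x) → (x ∧ (x → w))) → ((x → z) → (y ∧ ((y ∧ ¬w) ∧ x)))): 0.19 > 0, so result = 0
(x → z): 0.71 > 0.3, so result = 0.3
¬w: Gödel ¬ of 0.19 = 0 (operand ≠ 0)
(y ∧ ¬w) = min(0.42, 0) = 0
((y ∧ ¬w) ∧ x) = min(0, 0.71) = 0
(y ∧ ((y ∧ ¬w) ∧ x)) = min(0.42, 0) = 0
((x → z) → (y ∧ ((y ∧ ¬w) ∧ x))): 0.3 > 0, so result = 0
¬x: Gödel ¬ of 0.71 = 0 (operand ≠ 0)
(x ∨ ¬x) = max(0.71, 0) = 0.71
(x → w): 0.71 > 0.19, so result = 0.19
(x ∧ (x → w)) = min(0.71, 0.19) = 0.19
((x ∨ ¬x) → (x ∧ (x → w))): 0.71 > 0.19, so result = 0.19
(((x → z) → (y ∧ ((y ∧ ¬w) ∧ x))) → ((x ∨ ¬x) → (x ∧ (x → w)))): 0 ≤ 0.19, so result = 1
((((x ∨ ¬x) → (x ∧ (x → w))) → ((x → z) → (y ∧ ((y ∧ ¬w) ∧ x)))) ∨ (((x → z) → (y ∧ ((y ∧ ¬w) ∧ x))) → ((x ∨ ¬x) → (x ∧ (x → w))))) = max(0, 1) = 1

1.00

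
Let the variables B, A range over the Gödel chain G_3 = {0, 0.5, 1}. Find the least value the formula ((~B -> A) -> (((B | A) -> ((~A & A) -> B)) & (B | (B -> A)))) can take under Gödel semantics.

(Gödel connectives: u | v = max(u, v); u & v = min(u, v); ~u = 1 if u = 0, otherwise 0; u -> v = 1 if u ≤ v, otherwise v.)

The minimum is attained at B = 0.5, A = 0:
  ~B: Gödel ¬ of 0.5 = 0 (operand ≠ 0)
  (~B -> A): 0 ≤ 0, so result = 1
  (B | A) = max(0.5, 0) = 0.5
  ~A: Gödel ¬ of 0 = 1 (operand is 0)
  (~A & A) = min(1, 0) = 0
  ((~A & A) -> B): 0 ≤ 0.5, so result = 1
  ((B | A) -> ((~A & A) -> B)): 0.5 ≤ 1, so result = 1
  (B -> A): 0.5 > 0, so result = 0
  (B | (B -> A)) = max(0.5, 0) = 0.5
  (((B | A) -> ((~A & A) -> B)) & (B | (B -> A))) = min(1, 0.5) = 0.5
  ((~B -> A) -> (((B | A) -> ((~A & A) -> B)) & (B | (B -> A)))): 1 > 0.5, so result = 0.5
Checking all 9 assignments confirms none give a value below 0.50.

0.50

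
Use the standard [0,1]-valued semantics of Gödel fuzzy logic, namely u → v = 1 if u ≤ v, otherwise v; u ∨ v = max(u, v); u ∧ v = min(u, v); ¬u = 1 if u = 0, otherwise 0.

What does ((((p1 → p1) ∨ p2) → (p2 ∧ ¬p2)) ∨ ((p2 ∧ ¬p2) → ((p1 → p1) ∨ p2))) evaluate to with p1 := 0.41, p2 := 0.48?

(p1 → p1): 0.41 ≤ 0.41, so result = 1
((p1 → p1) ∨ p2) = max(1, 0.48) = 1
¬p2: Gödel ¬ of 0.48 = 0 (operand ≠ 0)
(p2 ∧ ¬p2) = min(0.48, 0) = 0
(((p1 → p1) ∨ p2) → (p2 ∧ ¬p2)): 1 > 0, so result = 0
¬p2: Gödel ¬ of 0.48 = 0 (operand ≠ 0)
(p2 ∧ ¬p2) = min(0.48, 0) = 0
(p1 → p1): 0.41 ≤ 0.41, so result = 1
((p1 → p1) ∨ p2) = max(1, 0.48) = 1
((p2 ∧ ¬p2) → ((p1 → p1) ∨ p2)): 0 ≤ 1, so result = 1
((((p1 → p1) ∨ p2) → (p2 ∧ ¬p2)) ∨ ((p2 ∧ ¬p2) → ((p1 → p1) ∨ p2))) = max(0, 1) = 1

1.00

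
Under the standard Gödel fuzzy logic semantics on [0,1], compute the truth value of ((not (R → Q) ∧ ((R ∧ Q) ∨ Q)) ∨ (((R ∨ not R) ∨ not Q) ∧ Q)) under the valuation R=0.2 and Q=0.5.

(R → Q): 0.2 ≤ 0.5, so result = 1
not (R → Q): Gödel ¬ of 1 = 0 (operand ≠ 0)
(R ∧ Q) = min(0.2, 0.5) = 0.2
((R ∧ Q) ∨ Q) = max(0.2, 0.5) = 0.5
(not (R → Q) ∧ ((R ∧ Q) ∨ Q)) = min(0, 0.5) = 0
not R: Gödel ¬ of 0.2 = 0 (operand ≠ 0)
(R ∨ not R) = max(0.2, 0) = 0.2
not Q: Gödel ¬ of 0.5 = 0 (operand ≠ 0)
((R ∨ not R) ∨ not Q) = max(0.2, 0) = 0.2
(((R ∨ not R) ∨ not Q) ∧ Q) = min(0.2, 0.5) = 0.2
((not (R → Q) ∧ ((R ∧ Q) ∨ Q)) ∨ (((R ∨ not R) ∨ not Q) ∧ Q)) = max(0, 0.2) = 0.2

0.20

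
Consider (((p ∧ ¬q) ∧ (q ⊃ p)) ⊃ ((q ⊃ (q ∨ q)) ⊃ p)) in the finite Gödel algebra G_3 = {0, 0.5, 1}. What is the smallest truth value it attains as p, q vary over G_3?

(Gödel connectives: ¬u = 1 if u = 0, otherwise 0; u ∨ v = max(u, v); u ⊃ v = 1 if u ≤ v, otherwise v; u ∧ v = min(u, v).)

Every assignment gives 1. For instance at p = 0, q = 0:
  ¬q: Gödel ¬ of 0 = 1 (operand is 0)
  (p ∧ ¬q) = min(0, 1) = 0
  (q ⊃ p): 0 ≤ 0, so result = 1
  ((p ∧ ¬q) ∧ (q ⊃ p)) = min(0, 1) = 0
  (q ∨ q) = max(0, 0) = 0
  (q ⊃ (q ∨ q)): 0 ≤ 0, so result = 1
  ((q ⊃ (q ∨ q)) ⊃ p): 1 > 0, so result = 0
  (((p ∧ ¬q) ∧ (q ⊃ p)) ⊃ ((q ⊃ (q ∨ q)) ⊃ p)): 0 ≤ 0, so result = 1
All 9 assignments give value 1 — the formula is a G_3-tautology.

1.00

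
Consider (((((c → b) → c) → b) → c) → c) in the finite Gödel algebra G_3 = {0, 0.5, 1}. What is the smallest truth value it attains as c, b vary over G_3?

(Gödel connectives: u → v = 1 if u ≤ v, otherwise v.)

0.50

The minimum is attained at c = 0.5, b = 0:
  (c → b): 0.5 > 0, so result = 0
  ((c → b) → c): 0 ≤ 0.5, so result = 1
  (((c → b) → c) → b): 1 > 0, so result = 0
  ((((c → b) → c) → b) → c): 0 ≤ 0.5, so result = 1
  (((((c → b) → c) → b) → c) → c): 1 > 0.5, so result = 0.5
Checking all 9 assignments confirms none give a value below 0.50.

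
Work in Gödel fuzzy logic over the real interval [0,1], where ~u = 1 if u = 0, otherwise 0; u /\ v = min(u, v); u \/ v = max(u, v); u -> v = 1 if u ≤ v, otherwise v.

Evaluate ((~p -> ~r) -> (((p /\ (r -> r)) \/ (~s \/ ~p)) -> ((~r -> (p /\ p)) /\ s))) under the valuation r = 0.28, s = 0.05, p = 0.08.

0.05

~p: Gödel ¬ of 0.08 = 0 (operand ≠ 0)
~r: Gödel ¬ of 0.28 = 0 (operand ≠ 0)
(~p -> ~r): 0 ≤ 0, so result = 1
(r -> r): 0.28 ≤ 0.28, so result = 1
(p /\ (r -> r)) = min(0.08, 1) = 0.08
~s: Gödel ¬ of 0.05 = 0 (operand ≠ 0)
~p: Gödel ¬ of 0.08 = 0 (operand ≠ 0)
(~s \/ ~p) = max(0, 0) = 0
((p /\ (r -> r)) \/ (~s \/ ~p)) = max(0.08, 0) = 0.08
~r: Gödel ¬ of 0.28 = 0 (operand ≠ 0)
(p /\ p) = min(0.08, 0.08) = 0.08
(~r -> (p /\ p)): 0 ≤ 0.08, so result = 1
((~r -> (p /\ p)) /\ s) = min(1, 0.05) = 0.05
(((p /\ (r -> r)) \/ (~s \/ ~p)) -> ((~r -> (p /\ p)) /\ s)): 0.08 > 0.05, so result = 0.05
((~p -> ~r) -> (((p /\ (r -> r)) \/ (~s \/ ~p)) -> ((~r -> (p /\ p)) /\ s))): 1 > 0.05, so result = 0.05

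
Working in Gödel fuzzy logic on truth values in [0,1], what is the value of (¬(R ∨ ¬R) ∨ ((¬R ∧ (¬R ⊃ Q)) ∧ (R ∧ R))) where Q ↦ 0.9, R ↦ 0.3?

0.00

¬R: Gödel ¬ of 0.3 = 0 (operand ≠ 0)
(R ∨ ¬R) = max(0.3, 0) = 0.3
¬(R ∨ ¬R): Gödel ¬ of 0.3 = 0 (operand ≠ 0)
¬R: Gödel ¬ of 0.3 = 0 (operand ≠ 0)
¬R: Gödel ¬ of 0.3 = 0 (operand ≠ 0)
(¬R ⊃ Q): 0 ≤ 0.9, so result = 1
(¬R ∧ (¬R ⊃ Q)) = min(0, 1) = 0
(R ∧ R) = min(0.3, 0.3) = 0.3
((¬R ∧ (¬R ⊃ Q)) ∧ (R ∧ R)) = min(0, 0.3) = 0
(¬(R ∨ ¬R) ∨ ((¬R ∧ (¬R ⊃ Q)) ∧ (R ∧ R))) = max(0, 0) = 0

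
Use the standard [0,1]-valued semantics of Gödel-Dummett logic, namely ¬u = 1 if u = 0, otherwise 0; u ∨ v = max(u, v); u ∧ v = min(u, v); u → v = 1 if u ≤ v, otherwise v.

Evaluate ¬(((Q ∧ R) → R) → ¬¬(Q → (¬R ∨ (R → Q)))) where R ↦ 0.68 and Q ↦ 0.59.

(Q ∧ R) = min(0.59, 0.68) = 0.59
((Q ∧ R) → R): 0.59 ≤ 0.68, so result = 1
¬R: Gödel ¬ of 0.68 = 0 (operand ≠ 0)
(R → Q): 0.68 > 0.59, so result = 0.59
(¬R ∨ (R → Q)) = max(0, 0.59) = 0.59
(Q → (¬R ∨ (R → Q))): 0.59 ≤ 0.59, so result = 1
¬(Q → (¬R ∨ (R → Q))): Gödel ¬ of 1 = 0 (operand ≠ 0)
¬¬(Q → (¬R ∨ (R → Q))): Gödel ¬ of 0 = 1 (operand is 0)
(((Q ∧ R) → R) → ¬¬(Q → (¬R ∨ (R → Q)))): 1 ≤ 1, so result = 1
¬(((Q ∧ R) → R) → ¬¬(Q → (¬R ∨ (R → Q)))): Gödel ¬ of 1 = 0 (operand ≠ 0)

0.00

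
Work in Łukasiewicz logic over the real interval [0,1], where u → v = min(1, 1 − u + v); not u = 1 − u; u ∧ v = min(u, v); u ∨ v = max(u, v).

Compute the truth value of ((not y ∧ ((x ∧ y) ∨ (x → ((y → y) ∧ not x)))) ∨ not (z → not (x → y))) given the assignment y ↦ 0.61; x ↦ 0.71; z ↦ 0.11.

not y: Łukasiewicz ¬ gives 1 − 0.61 = 0.39
(x ∧ y) = min(0.71, 0.61) = 0.61
(y → y): min(1, 1 − 0.61 + 0.61) = 1
not x: Łukasiewicz ¬ gives 1 − 0.71 = 0.29
((y → y) ∧ not x) = min(1, 0.29) = 0.29
(x → ((y → y) ∧ not x)): min(1, 1 − 0.71 + 0.29) = 0.58
((x ∧ y) ∨ (x → ((y → y) ∧ not x))) = max(0.61, 0.58) = 0.61
(not y ∧ ((x ∧ y) ∨ (x → ((y → y) ∧ not x)))) = min(0.39, 0.61) = 0.39
(x → y): min(1, 1 − 0.71 + 0.61) = 0.9
not (x → y): Łukasiewicz ¬ gives 1 − 0.9 = 0.1
(z → not (x → y)): min(1, 1 − 0.11 + 0.1) = 0.99
not (z → not (x → y)): Łukasiewicz ¬ gives 1 − 0.99 = 0.01
((not y ∧ ((x ∧ y) ∨ (x → ((y → y) ∧ not x)))) ∨ not (z → not (x → y))) = max(0.39, 0.01) = 0.39

0.39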